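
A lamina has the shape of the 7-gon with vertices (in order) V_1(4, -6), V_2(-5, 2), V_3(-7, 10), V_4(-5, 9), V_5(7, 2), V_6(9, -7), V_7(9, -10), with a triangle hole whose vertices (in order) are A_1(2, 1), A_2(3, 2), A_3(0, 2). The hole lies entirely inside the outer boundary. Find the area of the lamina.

124.5

Outer boundary:
Apply the shoelace formula: 2A = Σ (x_i·y_{i+1} − x_{i+1}·y_i), indices taken mod 7.
V_1→V_2: (4)(2) − (-5)(-6) = -22
V_2→V_3: (-5)(10) − (-7)(2) = -36
V_3→V_4: (-7)(9) − (-5)(10) = -13
V_4→V_5: (-5)(2) − (7)(9) = -73
V_5→V_6: (7)(-7) − (9)(2) = -67
V_6→V_7: (9)(-10) − (9)(-7) = -27
V_7→V_1: (9)(-6) − (4)(-10) = -14
Σ = -252
Area = |Σ|/2 = 126.
Hole:
Apply the shoelace formula: 2A = Σ (x_i·y_{i+1} − x_{i+1}·y_i), indices taken mod 3.
Cross-terms: 1, 6, -4  ⇒  Σ = 3
Area = |Σ|/2 = 1.5.
Net area = 126 − 1.5 = 124.5.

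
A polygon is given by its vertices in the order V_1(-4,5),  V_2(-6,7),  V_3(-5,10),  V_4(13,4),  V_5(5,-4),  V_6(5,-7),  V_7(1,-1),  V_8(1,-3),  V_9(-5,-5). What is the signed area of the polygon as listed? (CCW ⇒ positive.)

-162.5

Apply the shoelace formula: 2A = Σ (x_i·y_{i+1} − x_{i+1}·y_i), indices taken mod 9.
Σ = (2) + (-25) + (-150) + (-72) + (-15) + (2) + (-2) + (-20) + (-45) = -325
Signed area = Σ/2 = -162.5 (negative ⇒ clockwise traversal).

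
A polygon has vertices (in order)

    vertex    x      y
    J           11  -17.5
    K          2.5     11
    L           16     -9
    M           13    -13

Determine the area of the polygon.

Cross-terms: 164.75, -198.5, -91, -84.5  ⇒  Σ = -209.25
Area = |Σ|/2 = 104.625.

104.625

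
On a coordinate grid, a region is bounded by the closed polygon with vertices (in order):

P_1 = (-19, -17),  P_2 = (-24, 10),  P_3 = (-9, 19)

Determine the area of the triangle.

225

Cross-terms: -598, -366, 514  ⇒  Σ = -450
Area = |Σ|/2 = 225.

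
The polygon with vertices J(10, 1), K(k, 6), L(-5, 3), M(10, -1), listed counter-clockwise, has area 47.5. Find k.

5

The doubled signed area Σ (x_i y_{i+1} − x_{i+1} y_i) is linear in k.
With k=0 it equals 85; the coefficient of k is 2 (from the two edges through K).
So 2·k + 85 = 2·47.5 = 95 ⇒ k = 5.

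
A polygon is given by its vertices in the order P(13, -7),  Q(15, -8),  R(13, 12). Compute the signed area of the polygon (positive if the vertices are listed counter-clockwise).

19

Apply the shoelace (surveyor's) formula: 2A = Σ (x_i·y_{i+1} − x_{i+1}·y_i), indices taken mod 3.
P→Q: (13)(-8) − (15)(-7) = 1
Q→R: (15)(12) − (13)(-8) = 284
R→P: (13)(-7) − (13)(12) = -247
Σ = 38
Signed area = Σ/2 = 19 (positive ⇒ counter-clockwise traversal).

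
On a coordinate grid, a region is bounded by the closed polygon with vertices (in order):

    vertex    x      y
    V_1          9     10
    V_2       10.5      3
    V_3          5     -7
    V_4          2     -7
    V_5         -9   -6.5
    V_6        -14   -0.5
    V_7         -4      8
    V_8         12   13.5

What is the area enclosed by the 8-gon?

307.75

Cross-terms: -78, -88.5, -21, -76, -86.5, -114, -150, -1.5  ⇒  Σ = -615.5
Area = |Σ|/2 = 307.75.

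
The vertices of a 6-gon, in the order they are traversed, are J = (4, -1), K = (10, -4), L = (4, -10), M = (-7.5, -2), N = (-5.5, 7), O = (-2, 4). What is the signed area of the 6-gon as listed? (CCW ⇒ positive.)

-129.25

Apply the surveyor's formula: 2A = Σ (x_i·y_{i+1} − x_{i+1}·y_i), indices taken mod 6.
Σ = (-6) + (-84) + (-83) + (-63.5) + (-8) + (-14) = -258.5
Signed area = Σ/2 = -129.25 (negative ⇒ clockwise traversal).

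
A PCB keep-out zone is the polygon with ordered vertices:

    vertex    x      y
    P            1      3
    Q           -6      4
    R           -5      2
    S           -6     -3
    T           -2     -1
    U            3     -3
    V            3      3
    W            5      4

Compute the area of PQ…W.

46

Apply Gauss's area formula: 2A = Σ (x_i·y_{i+1} − x_{i+1}·y_i), indices taken mod 8.
Cross-terms: 22, 8, 27, 0, 9, 18, -3, 11  ⇒  Σ = 92
Area = |Σ|/2 = 46.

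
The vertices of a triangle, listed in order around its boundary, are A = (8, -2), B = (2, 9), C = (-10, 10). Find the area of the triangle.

Σ = (76) + (110) + (-60) = 126
Area = |Σ|/2 = 63.

63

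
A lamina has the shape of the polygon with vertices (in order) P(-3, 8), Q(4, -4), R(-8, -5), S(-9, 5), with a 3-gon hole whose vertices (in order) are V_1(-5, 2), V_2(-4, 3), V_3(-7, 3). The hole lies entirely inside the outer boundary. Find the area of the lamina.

105.5

Outer boundary:
P→Q: (-3)(-4) − (4)(8) = -20
Q→R: (4)(-5) − (-8)(-4) = -52
R→S: (-8)(5) − (-9)(-5) = -85
S→P: (-9)(8) − (-3)(5) = -57
Σ = -214
Area = |Σ|/2 = 107.
Hole:
Cross-terms: -7, 9, 1  ⇒  Σ = 3
Area = |Σ|/2 = 1.5.
Net area = 107 − 1.5 = 105.5.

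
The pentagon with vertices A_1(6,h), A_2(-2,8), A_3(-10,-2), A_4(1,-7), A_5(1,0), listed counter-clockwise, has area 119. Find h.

The doubled signed area Σ (x_i y_{i+1} − x_{i+1} y_i) is linear in h.
With h=0 it equals 211; the coefficient of h is 3 (from the two edges through A_1).
So 3·h + 211 = 2·119 = 238 ⇒ h = 9.

9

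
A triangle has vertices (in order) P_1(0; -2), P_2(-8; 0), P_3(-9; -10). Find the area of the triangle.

Σ = (-16) + (80) + (18) = 82
Area = |Σ|/2 = 41.

41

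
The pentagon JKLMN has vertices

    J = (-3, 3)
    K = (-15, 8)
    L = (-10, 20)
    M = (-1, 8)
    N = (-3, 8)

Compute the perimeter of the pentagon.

|JK| = √((-12)² + (5)²) = √169 = 13
|KL| = √((5)² + (12)²) = √169 = 13
|LM| = √((9)² + (-12)²) = √225 = 15
|MN| = √((-2)² + (0)²) = √4 = 2
|NJ| = √((0)² + (-5)²) = √25 = 5
Perimeter = 13 + 13 + 15 + 2 + 5 = 48.

48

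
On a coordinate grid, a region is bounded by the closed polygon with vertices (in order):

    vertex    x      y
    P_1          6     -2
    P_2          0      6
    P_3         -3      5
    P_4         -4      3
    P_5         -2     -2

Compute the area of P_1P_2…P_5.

47.5

Apply the shoelace (surveyor's) formula: 2A = Σ (x_i·y_{i+1} − x_{i+1}·y_i), indices taken mod 5.
Σ = (36) + (18) + (11) + (14) + (16) = 95
Area = |Σ|/2 = 47.5.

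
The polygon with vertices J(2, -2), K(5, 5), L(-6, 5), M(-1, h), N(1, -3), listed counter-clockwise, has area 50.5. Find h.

-2

The doubled signed area Σ (x_i y_{i+1} − x_{i+1} y_i) is linear in h.
With h=0 it equals 87; the coefficient of h is -7 (from the two edges through M).
So -7·h + 87 = 2·50.5 = 101 ⇒ h = -2.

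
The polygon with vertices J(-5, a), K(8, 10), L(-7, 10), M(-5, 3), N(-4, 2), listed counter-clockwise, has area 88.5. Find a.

Write out the shoelace sum; only the two edges meeting at J involve a:
2·Area = [((-4)·a − (-5)·2) + ((-5)·10 − 8·a)] + 181
       = -12·a + 141 = 177
⇒ a = -3.

-3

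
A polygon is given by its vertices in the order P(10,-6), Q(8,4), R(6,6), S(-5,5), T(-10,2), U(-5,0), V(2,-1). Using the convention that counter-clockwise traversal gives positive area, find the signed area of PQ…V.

Σ = (88) + (24) + (60) + (40) + (10) + (5) + (-2) = 225
Signed area = Σ/2 = 112.5 (positive ⇒ counter-clockwise traversal).

112.5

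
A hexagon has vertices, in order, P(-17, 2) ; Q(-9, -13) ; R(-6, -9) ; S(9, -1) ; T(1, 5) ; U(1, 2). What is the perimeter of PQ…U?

|PQ| = √((8)² + (-15)²) = √289 = 17
|QR| = √((3)² + (4)²) = √25 = 5
|RS| = √((15)² + (8)²) = √289 = 17
|ST| = √((-8)² + (6)²) = √100 = 10
|TU| = √((0)² + (-3)²) = √9 = 3
|UP| = √((-18)² + (0)²) = √324 = 18
Perimeter = 17 + 5 + 17 + 10 + 3 + 18 = 70.

70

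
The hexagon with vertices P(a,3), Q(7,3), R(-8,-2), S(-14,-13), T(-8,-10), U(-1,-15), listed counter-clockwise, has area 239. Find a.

15

The doubled signed area Σ (x_i y_{i+1} − x_{i+1} y_i) is linear in a.
With a=0 it equals 208; the coefficient of a is 18 (from the two edges through P).
So 18·a + 208 = 2·239 = 478 ⇒ a = 15.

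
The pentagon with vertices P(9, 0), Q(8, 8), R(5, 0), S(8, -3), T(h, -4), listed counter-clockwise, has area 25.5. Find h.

Write out the shoelace sum; only the two edges meeting at T involve h:
2·Area = [(8·(-4) − h·(-3)) + (h·0 − 9·(-4))] + 17
       = 3·h + 21 = 51
⇒ h = 10.

10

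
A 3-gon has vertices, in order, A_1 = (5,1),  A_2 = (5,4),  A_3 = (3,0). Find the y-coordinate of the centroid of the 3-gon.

5/3

Apply the surveyor's formula. First the cross-terms c_i = x_i·y_{i+1} − x_{i+1}·y_i:
  15, -12, 3  ⇒  2A = 6, A = 3.
Then Σ (y_i + y_{i+1})·c_i = 30, so ȳ = 30 / (6·3) = 5/3.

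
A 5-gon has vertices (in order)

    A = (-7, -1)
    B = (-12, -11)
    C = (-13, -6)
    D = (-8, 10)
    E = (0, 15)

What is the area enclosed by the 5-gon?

Apply the surveyor's formula: 2A = Σ (x_i·y_{i+1} − x_{i+1}·y_i), indices taken mod 5.
Σ = (65) + (-71) + (-178) + (-120) + (105) = -199
Area = |Σ|/2 = 99.5.

99.5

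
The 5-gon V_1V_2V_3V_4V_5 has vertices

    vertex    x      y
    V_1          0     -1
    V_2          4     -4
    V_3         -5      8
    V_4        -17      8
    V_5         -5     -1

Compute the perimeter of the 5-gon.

52

|V_1V_2| = √((4)² + (-3)²) = √25 = 5
|V_2V_3| = √((-9)² + (12)²) = √225 = 15
|V_3V_4| = √((-12)² + (0)²) = √144 = 12
|V_4V_5| = √((12)² + (-9)²) = √225 = 15
|V_5V_1| = √((5)² + (0)²) = √25 = 5
Perimeter = 5 + 15 + 12 + 15 + 5 = 52.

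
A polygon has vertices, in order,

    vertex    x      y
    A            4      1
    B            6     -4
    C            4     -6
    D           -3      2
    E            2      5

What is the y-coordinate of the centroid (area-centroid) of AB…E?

Apply the surveyor's formula. First the cross-terms c_i = x_i·y_{i+1} − x_{i+1}·y_i:
  -22, -20, -10, -19, -18  ⇒  2A = -89, A = -44.5.
Then Σ (y_i + y_{i+1})·c_i = 65, so ȳ = 65 / (6·(-44.5)) = -65/267.

-65/267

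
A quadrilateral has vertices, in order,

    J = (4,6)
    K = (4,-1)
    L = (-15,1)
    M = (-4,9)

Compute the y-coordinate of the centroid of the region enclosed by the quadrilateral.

Apply the shoelace formula. First the cross-terms c_i = x_i·y_{i+1} − x_{i+1}·y_i:
  -28, -11, -131, -60  ⇒  2A = -230, A = -115.
Then Σ (y_i + y_{i+1})·c_i = -2350, so ȳ = -2350 / (6·(-115)) = 235/69.

235/69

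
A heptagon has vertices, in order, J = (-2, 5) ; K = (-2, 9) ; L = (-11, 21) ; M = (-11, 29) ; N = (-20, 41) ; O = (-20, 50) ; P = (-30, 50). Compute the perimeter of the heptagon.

114

|JK| = √((0)² + (4)²) = √16 = 4
|KL| = √((-9)² + (12)²) = √225 = 15
|LM| = √((0)² + (8)²) = √64 = 8
|MN| = √((-9)² + (12)²) = √225 = 15
|NO| = √((0)² + (9)²) = √81 = 9
|OP| = √((-10)² + (0)²) = √100 = 10
|PJ| = √((28)² + (-45)²) = √2809 = 53
Perimeter = 4 + 15 + 8 + 15 + 9 + 10 + 53 = 114.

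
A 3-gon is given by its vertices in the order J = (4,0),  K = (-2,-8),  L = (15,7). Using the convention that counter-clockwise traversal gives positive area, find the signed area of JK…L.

Σ = (-32) + (106) + (-28) = 46
Signed area = Σ/2 = 23 (positive ⇒ counter-clockwise traversal).

23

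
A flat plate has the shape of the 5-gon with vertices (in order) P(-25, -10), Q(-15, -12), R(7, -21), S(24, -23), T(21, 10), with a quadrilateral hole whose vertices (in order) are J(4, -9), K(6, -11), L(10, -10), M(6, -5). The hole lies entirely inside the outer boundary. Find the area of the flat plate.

809.5

Outer boundary:
Apply Gauss's area formula: 2A = Σ (x_i·y_{i+1} − x_{i+1}·y_i), indices taken mod 5.
Cross-terms: 150, 399, 343, 723, 40  ⇒  Σ = 1655
Area = |Σ|/2 = 827.5.
Hole:
Apply the shoelace formula: 2A = Σ (x_i·y_{i+1} − x_{i+1}·y_i), indices taken mod 4.
J→K: (4)(-11) − (6)(-9) = 10
K→L: (6)(-10) − (10)(-11) = 50
L→M: (10)(-5) − (6)(-10) = 10
M→J: (6)(-9) − (4)(-5) = -34
Σ = 36
Area = |Σ|/2 = 18.
Net area = 827.5 − 18 = 809.5.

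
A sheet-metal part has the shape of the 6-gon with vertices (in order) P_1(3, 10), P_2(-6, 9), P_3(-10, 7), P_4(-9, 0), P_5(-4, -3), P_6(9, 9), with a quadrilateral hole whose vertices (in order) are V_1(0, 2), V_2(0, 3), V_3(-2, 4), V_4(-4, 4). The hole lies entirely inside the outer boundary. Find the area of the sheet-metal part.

Outer boundary:
P_1→P_2: (3)(9) − (-6)(10) = 87
P_2→P_3: (-6)(7) − (-10)(9) = 48
P_3→P_4: (-10)(0) − (-9)(7) = 63
P_4→P_5: (-9)(-3) − (-4)(0) = 27
P_5→P_6: (-4)(9) − (9)(-3) = -9
P_6→P_1: (9)(10) − (3)(9) = 63
Σ = 279
Area = |Σ|/2 = 139.5.
Hole:
V_1→V_2: (0)(3) − (0)(2) = 0
V_2→V_3: (0)(4) − (-2)(3) = 6
V_3→V_4: (-2)(4) − (-4)(4) = 8
V_4→V_1: (-4)(2) − (0)(4) = -8
Σ = 6
Area = |Σ|/2 = 3.
Net area = 139.5 − 3 = 136.5.

136.5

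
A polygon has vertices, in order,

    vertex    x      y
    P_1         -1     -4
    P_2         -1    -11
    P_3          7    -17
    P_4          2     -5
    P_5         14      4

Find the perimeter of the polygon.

62

|P_1P_2| = √((0)² + (-7)²) = √49 = 7
|P_2P_3| = √((8)² + (-6)²) = √100 = 10
|P_3P_4| = √((-5)² + (12)²) = √169 = 13
|P_4P_5| = √((12)² + (9)²) = √225 = 15
|P_5P_1| = √((-15)² + (-8)²) = √289 = 17
Perimeter = 7 + 10 + 13 + 15 + 17 = 62.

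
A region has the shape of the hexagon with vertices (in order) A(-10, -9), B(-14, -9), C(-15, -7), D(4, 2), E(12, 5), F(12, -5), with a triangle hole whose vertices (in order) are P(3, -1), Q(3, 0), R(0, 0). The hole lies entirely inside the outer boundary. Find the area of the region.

Outer boundary:
Apply Gauss's area formula: 2A = Σ (x_i·y_{i+1} − x_{i+1}·y_i), indices taken mod 6.
Σ = (-36) + (-37) + (-2) + (-4) + (-120) + (-158) = -357
Area = |Σ|/2 = 178.5.
Hole:
Apply the shoelace (surveyor's) formula: 2A = Σ (x_i·y_{i+1} − x_{i+1}·y_i), indices taken mod 3.
Cross-terms: 3, 0, 0  ⇒  Σ = 3
Area = |Σ|/2 = 1.5.
Net area = 178.5 − 1.5 = 177.

177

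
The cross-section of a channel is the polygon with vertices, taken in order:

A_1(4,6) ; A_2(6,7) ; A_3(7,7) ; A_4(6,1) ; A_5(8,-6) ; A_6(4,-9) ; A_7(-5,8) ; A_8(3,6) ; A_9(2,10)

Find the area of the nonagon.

Apply Gauss's area formula: 2A = Σ (x_i·y_{i+1} − x_{i+1}·y_i), indices taken mod 9.
A_1→A_2: (4)(7) − (6)(6) = -8
A_2→A_3: (6)(7) − (7)(7) = -7
A_3→A_4: (7)(1) − (6)(7) = -35
A_4→A_5: (6)(-6) − (8)(1) = -44
A_5→A_6: (8)(-9) − (4)(-6) = -48
A_6→A_7: (4)(8) − (-5)(-9) = -13
A_7→A_8: (-5)(6) − (3)(8) = -54
A_8→A_9: (3)(10) − (2)(6) = 18
A_9→A_1: (2)(6) − (4)(10) = -28
Σ = -219
Area = |Σ|/2 = 109.5.

109.5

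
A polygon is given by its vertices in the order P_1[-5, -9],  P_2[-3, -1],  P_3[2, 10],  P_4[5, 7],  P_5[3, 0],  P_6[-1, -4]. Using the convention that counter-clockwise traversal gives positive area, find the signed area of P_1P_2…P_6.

P_1→P_2: (-5)(-1) − (-3)(-9) = -22
P_2→P_3: (-3)(10) − (2)(-1) = -28
P_3→P_4: (2)(7) − (5)(10) = -36
P_4→P_5: (5)(0) − (3)(7) = -21
P_5→P_6: (3)(-4) − (-1)(0) = -12
P_6→P_1: (-1)(-9) − (-5)(-4) = -11
Σ = -130
Signed area = Σ/2 = -65 (negative ⇒ clockwise traversal).

-65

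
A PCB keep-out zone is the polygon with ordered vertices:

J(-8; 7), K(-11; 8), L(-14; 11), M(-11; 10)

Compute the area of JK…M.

Apply the surveyor's formula: 2A = Σ (x_i·y_{i+1} − x_{i+1}·y_i), indices taken mod 4.
J→K: (-8)(8) − (-11)(7) = 13
K→L: (-11)(11) − (-14)(8) = -9
L→M: (-14)(10) − (-11)(11) = -19
M→J: (-11)(7) − (-8)(10) = 3
Σ = -12
Area = |Σ|/2 = 6.

6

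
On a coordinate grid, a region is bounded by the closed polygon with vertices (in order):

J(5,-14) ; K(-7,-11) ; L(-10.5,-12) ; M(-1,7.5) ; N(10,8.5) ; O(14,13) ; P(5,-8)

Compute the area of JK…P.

277.375

Apply the shoelace formula: 2A = Σ (x_i·y_{i+1} − x_{i+1}·y_i), indices taken mod 7.
Σ = (-153) + (-31.5) + (-90.75) + (-83.5) + (11) + (-177) + (-30) = -554.75
Area = |Σ|/2 = 277.375.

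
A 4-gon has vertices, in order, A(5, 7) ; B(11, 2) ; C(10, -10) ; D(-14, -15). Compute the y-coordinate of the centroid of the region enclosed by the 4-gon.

-463/90

Apply Gauss's area formula. First the cross-terms c_i = x_i·y_{i+1} − x_{i+1}·y_i:
  -67, -130, -290, -23  ⇒  2A = -510, A = -255.
Then Σ (y_i + y_{i+1})·c_i = 7871, so ȳ = 7871 / (6·(-255)) = -463/90.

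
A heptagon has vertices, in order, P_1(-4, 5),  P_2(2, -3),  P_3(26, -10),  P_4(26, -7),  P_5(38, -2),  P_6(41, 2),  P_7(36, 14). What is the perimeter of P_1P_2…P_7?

|P_1P_2| = √((6)² + (-8)²) = √100 = 10
|P_2P_3| = √((24)² + (-7)²) = √625 = 25
|P_3P_4| = √((0)² + (3)²) = √9 = 3
|P_4P_5| = √((12)² + (5)²) = √169 = 13
|P_5P_6| = √((3)² + (4)²) = √25 = 5
|P_6P_7| = √((-5)² + (12)²) = √169 = 13
|P_7P_1| = √((-40)² + (-9)²) = √1681 = 41
Perimeter = 10 + 25 + 3 + 13 + 5 + 13 + 41 = 110.

110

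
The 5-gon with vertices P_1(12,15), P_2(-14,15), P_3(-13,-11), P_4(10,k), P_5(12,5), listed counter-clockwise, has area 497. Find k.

Write out the shoelace sum; only the two edges meeting at P_4 involve k:
2·Area = [((-13)·k − 10·(-11)) + (10·5 − 12·k)] + 859
       = -25·k + 1019 = 994
⇒ k = 1.

1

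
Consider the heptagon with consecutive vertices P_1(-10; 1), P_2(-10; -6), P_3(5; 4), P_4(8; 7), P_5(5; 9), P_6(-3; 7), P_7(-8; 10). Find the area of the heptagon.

Cross-terms: 70, -10, 3, 37, 62, 26, 92  ⇒  Σ = 280
Area = |Σ|/2 = 140.

140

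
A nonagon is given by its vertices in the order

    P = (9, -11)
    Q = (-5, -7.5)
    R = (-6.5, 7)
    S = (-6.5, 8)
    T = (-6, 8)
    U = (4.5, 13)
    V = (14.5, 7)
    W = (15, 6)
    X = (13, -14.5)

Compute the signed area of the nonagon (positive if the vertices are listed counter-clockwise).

Apply Gauss's area formula: 2A = Σ (x_i·y_{i+1} − x_{i+1}·y_i), indices taken mod 9.
Σ = (-122.5) + (-83.75) + (-6.5) + (-4) + (-114) + (-157) + (-18) + (-295.5) + (-12.5) = -813.75
Signed area = Σ/2 = -406.875 (negative ⇒ clockwise traversal).

-406.875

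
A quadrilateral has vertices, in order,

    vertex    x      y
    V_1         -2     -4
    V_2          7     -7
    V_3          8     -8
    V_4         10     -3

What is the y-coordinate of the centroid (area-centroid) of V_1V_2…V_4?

Apply Gauss's area formula. First the cross-terms c_i = x_i·y_{i+1} − x_{i+1}·y_i:
  42, 0, 56, -46  ⇒  2A = 52, A = 26.
Then Σ (y_i + y_{i+1})·c_i = -756, so ȳ = -756 / (6·26) = -63/13.

-63/13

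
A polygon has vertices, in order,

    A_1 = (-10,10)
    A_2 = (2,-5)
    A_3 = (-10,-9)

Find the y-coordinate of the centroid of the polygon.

-4/3

Apply Gauss's area formula. First the cross-terms c_i = x_i·y_{i+1} − x_{i+1}·y_i:
  30, -68, -190  ⇒  2A = -228, A = -114.
Then Σ (y_i + y_{i+1})·c_i = 912, so ȳ = 912 / (6·(-114)) = -4/3.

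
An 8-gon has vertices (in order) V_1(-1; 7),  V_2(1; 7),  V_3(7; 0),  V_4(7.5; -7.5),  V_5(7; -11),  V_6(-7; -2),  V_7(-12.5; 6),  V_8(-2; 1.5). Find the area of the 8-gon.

Apply the shoelace (surveyor's) formula: 2A = Σ (x_i·y_{i+1} − x_{i+1}·y_i), indices taken mod 8.
V_1→V_2: (-1)(7) − (1)(7) = -14
V_2→V_3: (1)(0) − (7)(7) = -49
V_3→V_4: (7)(-7.5) − (7.5)(0) = -52.5
V_4→V_5: (7.5)(-11) − (7)(-7.5) = -30
V_5→V_6: (7)(-2) − (-7)(-11) = -91
V_6→V_7: (-7)(6) − (-12.5)(-2) = -67
V_7→V_8: (-12.5)(1.5) − (-2)(6) = -6.75
V_8→V_1: (-2)(7) − (-1)(1.5) = -12.5
Σ = -322.75
Area = |Σ|/2 = 161.375.

161.375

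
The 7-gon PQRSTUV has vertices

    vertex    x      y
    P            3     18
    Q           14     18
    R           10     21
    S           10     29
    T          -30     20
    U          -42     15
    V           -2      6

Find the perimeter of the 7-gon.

132

|PQ| = √((11)² + (0)²) = √121 = 11
|QR| = √((-4)² + (3)²) = √25 = 5
|RS| = √((0)² + (8)²) = √64 = 8
|ST| = √((-40)² + (-9)²) = √1681 = 41
|TU| = √((-12)² + (-5)²) = √169 = 13
|UV| = √((40)² + (-9)²) = √1681 = 41
|VP| = √((5)² + (12)²) = √169 = 13
Perimeter = 11 + 5 + 8 + 41 + 13 + 41 + 13 = 132.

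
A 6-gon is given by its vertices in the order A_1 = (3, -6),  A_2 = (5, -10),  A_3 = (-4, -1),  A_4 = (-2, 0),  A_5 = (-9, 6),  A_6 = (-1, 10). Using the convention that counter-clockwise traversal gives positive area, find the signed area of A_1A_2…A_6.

Apply the shoelace formula: 2A = Σ (x_i·y_{i+1} − x_{i+1}·y_i), indices taken mod 6.
A_1→A_2: (3)(-10) − (5)(-6) = 0
A_2→A_3: (5)(-1) − (-4)(-10) = -45
A_3→A_4: (-4)(0) − (-2)(-1) = -2
A_4→A_5: (-2)(6) − (-9)(0) = -12
A_5→A_6: (-9)(10) − (-1)(6) = -84
A_6→A_1: (-1)(-6) − (3)(10) = -24
Σ = -167
Signed area = Σ/2 = -83.5 (negative ⇒ clockwise traversal).

-83.5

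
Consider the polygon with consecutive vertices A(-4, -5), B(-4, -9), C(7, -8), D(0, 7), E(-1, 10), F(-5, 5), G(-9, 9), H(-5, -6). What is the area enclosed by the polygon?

156

Apply the surveyor's formula: 2A = Σ (x_i·y_{i+1} − x_{i+1}·y_i), indices taken mod 8.
A→B: (-4)(-9) − (-4)(-5) = 16
B→C: (-4)(-8) − (7)(-9) = 95
C→D: (7)(7) − (0)(-8) = 49
D→E: (0)(10) − (-1)(7) = 7
E→F: (-1)(5) − (-5)(10) = 45
F→G: (-5)(9) − (-9)(5) = 0
G→H: (-9)(-6) − (-5)(9) = 99
H→A: (-5)(-5) − (-4)(-6) = 1
Σ = 312
Area = |Σ|/2 = 156.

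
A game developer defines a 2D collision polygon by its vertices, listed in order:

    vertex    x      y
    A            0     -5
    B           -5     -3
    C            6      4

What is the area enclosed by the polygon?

Apply the surveyor's formula: 2A = Σ (x_i·y_{i+1} − x_{i+1}·y_i), indices taken mod 3.
A→B: (0)(-3) − (-5)(-5) = -25
B→C: (-5)(4) − (6)(-3) = -2
C→A: (6)(-5) − (0)(4) = -30
Σ = -57
Area = |Σ|/2 = 28.5.

28.5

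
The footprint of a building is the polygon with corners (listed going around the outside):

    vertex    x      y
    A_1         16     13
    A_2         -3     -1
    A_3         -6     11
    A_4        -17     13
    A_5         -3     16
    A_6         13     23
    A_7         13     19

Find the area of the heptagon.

Apply the shoelace (surveyor's) formula: 2A = Σ (x_i·y_{i+1} − x_{i+1}·y_i), indices taken mod 7.
Σ = (23) + (-39) + (109) + (-233) + (-277) + (-52) + (-135) = -604
Area = |Σ|/2 = 302.

302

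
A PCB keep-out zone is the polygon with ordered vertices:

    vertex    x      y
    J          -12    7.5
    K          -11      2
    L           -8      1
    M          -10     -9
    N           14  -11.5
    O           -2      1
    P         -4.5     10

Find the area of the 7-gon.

224.125

Apply the shoelace (surveyor's) formula: 2A = Σ (x_i·y_{i+1} − x_{i+1}·y_i), indices taken mod 7.
Cross-terms: 58.5, 5, 82, 241, -9, -15.5, 86.25  ⇒  Σ = 448.25
Area = |Σ|/2 = 224.125.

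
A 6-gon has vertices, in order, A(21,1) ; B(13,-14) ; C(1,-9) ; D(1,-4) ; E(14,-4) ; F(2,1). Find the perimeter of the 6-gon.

|AB| = √((-8)² + (-15)²) = √289 = 17
|BC| = √((-12)² + (5)²) = √169 = 13
|CD| = √((0)² + (5)²) = √25 = 5
|DE| = √((13)² + (0)²) = √169 = 13
|EF| = √((-12)² + (5)²) = √169 = 13
|FA| = √((19)² + (0)²) = √361 = 19
Perimeter = 17 + 13 + 5 + 13 + 13 + 19 = 80.

80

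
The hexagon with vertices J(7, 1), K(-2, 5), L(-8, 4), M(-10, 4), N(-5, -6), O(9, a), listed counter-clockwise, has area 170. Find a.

Write out the shoelace sum; only the two edges meeting at O involve a:
2·Area = [((-5)·a − 9·(-6)) + (9·1 − 7·a)] + 157
       = -12·a + 220 = 340
⇒ a = -10.

-10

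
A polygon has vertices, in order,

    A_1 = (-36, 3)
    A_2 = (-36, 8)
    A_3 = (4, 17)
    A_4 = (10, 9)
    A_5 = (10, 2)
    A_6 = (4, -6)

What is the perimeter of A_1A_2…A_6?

|A_1A_2| = √((0)² + (5)²) = √25 = 5
|A_2A_3| = √((40)² + (9)²) = √1681 = 41
|A_3A_4| = √((6)² + (-8)²) = √100 = 10
|A_4A_5| = √((0)² + (-7)²) = √49 = 7
|A_5A_6| = √((-6)² + (-8)²) = √100 = 10
|A_6A_1| = √((-40)² + (9)²) = √1681 = 41
Perimeter = 5 + 41 + 10 + 7 + 10 + 41 = 114.

114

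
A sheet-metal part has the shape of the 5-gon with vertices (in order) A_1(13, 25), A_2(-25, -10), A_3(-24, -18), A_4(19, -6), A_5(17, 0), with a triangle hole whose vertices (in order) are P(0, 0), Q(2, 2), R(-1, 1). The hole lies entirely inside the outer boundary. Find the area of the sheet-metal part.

Outer boundary:
Cross-terms: 495, 210, 486, 102, 425  ⇒  Σ = 1718
Area = |Σ|/2 = 859.
Hole:
Apply the shoelace (surveyor's) formula: 2A = Σ (x_i·y_{i+1} − x_{i+1}·y_i), indices taken mod 3.
Σ = (0) + (4) + (0) = 4
Area = |Σ|/2 = 2.
Net area = 859 − 2 = 857.

857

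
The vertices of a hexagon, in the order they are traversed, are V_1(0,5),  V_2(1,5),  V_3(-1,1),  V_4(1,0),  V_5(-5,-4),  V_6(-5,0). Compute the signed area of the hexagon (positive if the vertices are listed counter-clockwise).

-24.5

Apply the shoelace formula: 2A = Σ (x_i·y_{i+1} − x_{i+1}·y_i), indices taken mod 6.
V_1→V_2: (0)(5) − (1)(5) = -5
V_2→V_3: (1)(1) − (-1)(5) = 6
V_3→V_4: (-1)(0) − (1)(1) = -1
V_4→V_5: (1)(-4) − (-5)(0) = -4
V_5→V_6: (-5)(0) − (-5)(-4) = -20
V_6→V_1: (-5)(5) − (0)(0) = -25
Σ = -49
Signed area = Σ/2 = -24.5 (negative ⇒ clockwise traversal).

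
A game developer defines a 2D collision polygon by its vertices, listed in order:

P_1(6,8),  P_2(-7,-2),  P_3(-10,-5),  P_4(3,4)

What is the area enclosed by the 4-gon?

Apply the surveyor's formula: 2A = Σ (x_i·y_{i+1} − x_{i+1}·y_i), indices taken mod 4.
Σ = (44) + (15) + (-25) + (0) = 34
Area = |Σ|/2 = 17.

17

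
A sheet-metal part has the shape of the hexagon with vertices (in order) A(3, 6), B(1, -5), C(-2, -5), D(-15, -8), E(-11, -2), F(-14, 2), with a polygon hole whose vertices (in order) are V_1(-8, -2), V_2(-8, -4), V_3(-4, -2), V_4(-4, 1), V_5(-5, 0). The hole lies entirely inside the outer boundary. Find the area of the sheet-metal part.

Outer boundary:
Cross-terms: -21, -15, -59, -58, -50, -90  ⇒  Σ = -293
Area = |Σ|/2 = 146.5.
Hole:
Apply the surveyor's formula: 2A = Σ (x_i·y_{i+1} − x_{i+1}·y_i), indices taken mod 5.
Σ = (16) + (0) + (-12) + (5) + (10) = 19
Area = |Σ|/2 = 9.5.
Net area = 146.5 − 9.5 = 137.

137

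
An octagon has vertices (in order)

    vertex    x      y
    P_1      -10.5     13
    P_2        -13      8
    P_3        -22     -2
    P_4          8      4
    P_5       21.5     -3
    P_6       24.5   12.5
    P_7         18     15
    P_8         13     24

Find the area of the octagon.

Cross-terms: 85, 202, -72, -110, 342.25, 142.5, 237, 421  ⇒  Σ = 1247.75
Area = |Σ|/2 = 623.875.

623.875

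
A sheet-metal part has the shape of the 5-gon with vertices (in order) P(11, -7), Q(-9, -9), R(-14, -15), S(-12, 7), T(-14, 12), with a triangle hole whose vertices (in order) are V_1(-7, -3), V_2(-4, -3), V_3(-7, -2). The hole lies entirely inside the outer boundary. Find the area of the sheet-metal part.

Outer boundary:
P→Q: (11)(-9) − (-9)(-7) = -162
Q→R: (-9)(-15) − (-14)(-9) = 9
R→S: (-14)(7) − (-12)(-15) = -278
S→T: (-12)(12) − (-14)(7) = -46
T→P: (-14)(-7) − (11)(12) = -34
Σ = -511
Area = |Σ|/2 = 255.5.
Hole:
Apply the shoelace (surveyor's) formula: 2A = Σ (x_i·y_{i+1} − x_{i+1}·y_i), indices taken mod 3.
Σ = (9) + (-13) + (7) = 3
Area = |Σ|/2 = 1.5.
Net area = 255.5 − 1.5 = 254.

254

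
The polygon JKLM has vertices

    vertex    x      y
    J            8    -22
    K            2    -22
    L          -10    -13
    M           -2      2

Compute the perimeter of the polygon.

|JK| = √((-6)² + (0)²) = √36 = 6
|KL| = √((-12)² + (9)²) = √225 = 15
|LM| = √((8)² + (15)²) = √289 = 17
|MJ| = √((10)² + (-24)²) = √676 = 26
Perimeter = 6 + 15 + 17 + 26 = 64.

64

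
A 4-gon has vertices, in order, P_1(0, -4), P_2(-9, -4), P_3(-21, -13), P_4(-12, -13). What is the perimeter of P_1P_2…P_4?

|P_1P_2| = √((-9)² + (0)²) = √81 = 9
|P_2P_3| = √((-12)² + (-9)²) = √225 = 15
|P_3P_4| = √((9)² + (0)²) = √81 = 9
|P_4P_1| = √((12)² + (9)²) = √225 = 15
Perimeter = 9 + 15 + 9 + 15 = 48.

48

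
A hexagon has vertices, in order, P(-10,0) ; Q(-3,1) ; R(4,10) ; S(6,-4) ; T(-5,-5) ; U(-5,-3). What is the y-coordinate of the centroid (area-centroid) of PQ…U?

22/63

Apply Gauss's area formula. First the cross-terms c_i = x_i·y_{i+1} − x_{i+1}·y_i:
  -10, -34, -76, -50, -10, -30  ⇒  2A = -210, A = -105.
Then Σ (y_i + y_{i+1})·c_i = -220, so ȳ = -220 / (6·(-105)) = 22/63.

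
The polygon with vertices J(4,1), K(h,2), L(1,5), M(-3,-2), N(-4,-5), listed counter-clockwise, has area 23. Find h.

1

The doubled signed area Σ (x_i y_{i+1} − x_{i+1} y_i) is linear in h.
With h=0 it equals 42; the coefficient of h is 4 (from the two edges through K).
So 4·h + 42 = 2·23 = 46 ⇒ h = 1.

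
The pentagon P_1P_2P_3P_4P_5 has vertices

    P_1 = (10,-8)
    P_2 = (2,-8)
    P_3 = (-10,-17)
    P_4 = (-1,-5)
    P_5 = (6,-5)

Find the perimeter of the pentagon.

50

|P_1P_2| = √((-8)² + (0)²) = √64 = 8
|P_2P_3| = √((-12)² + (-9)²) = √225 = 15
|P_3P_4| = √((9)² + (12)²) = √225 = 15
|P_4P_5| = √((7)² + (0)²) = √49 = 7
|P_5P_1| = √((4)² + (-3)²) = √25 = 5
Perimeter = 8 + 15 + 15 + 7 + 5 = 50.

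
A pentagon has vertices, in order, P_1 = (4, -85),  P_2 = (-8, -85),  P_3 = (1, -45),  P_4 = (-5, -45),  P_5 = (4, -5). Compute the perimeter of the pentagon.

|P_1P_2| = √((-12)² + (0)²) = √144 = 12
|P_2P_3| = √((9)² + (40)²) = √1681 = 41
|P_3P_4| = √((-6)² + (0)²) = √36 = 6
|P_4P_5| = √((9)² + (40)²) = √1681 = 41
|P_5P_1| = √((0)² + (-80)²) = √6400 = 80
Perimeter = 12 + 41 + 6 + 41 + 80 = 180.

180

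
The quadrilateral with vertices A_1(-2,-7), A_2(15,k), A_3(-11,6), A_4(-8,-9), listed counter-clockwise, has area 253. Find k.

14

Write out the shoelace sum; only the two edges meeting at A_2 involve k:
2·Area = [((-2)·k − 15·(-7)) + (15·6 − (-11)·k)] + 185
       = 9·k + 380 = 506
⇒ k = 14.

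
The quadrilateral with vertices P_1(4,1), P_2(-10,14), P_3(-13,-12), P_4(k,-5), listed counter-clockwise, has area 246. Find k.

The doubled signed area Σ (x_i y_{i+1} − x_{i+1} y_i) is linear in k.
With k=0 it equals 453; the coefficient of k is 13 (from the two edges through P_4).
So 13·k + 453 = 2·246 = 492 ⇒ k = 3.

3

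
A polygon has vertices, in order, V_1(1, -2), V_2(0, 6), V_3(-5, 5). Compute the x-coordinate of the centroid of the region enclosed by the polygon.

-4/3

Apply the surveyor's formula. First the cross-terms c_i = x_i·y_{i+1} − x_{i+1}·y_i:
  6, 30, 5  ⇒  2A = 41, A = 20.5.
Then Σ (x_i + x_{i+1})·c_i = -164, so x̄ = -164 / (6·20.5) = -4/3.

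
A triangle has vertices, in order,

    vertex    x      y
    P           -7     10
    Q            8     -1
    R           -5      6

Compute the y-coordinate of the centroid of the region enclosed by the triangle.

Apply the shoelace formula. First the cross-terms c_i = x_i·y_{i+1} − x_{i+1}·y_i:
  -73, 43, -8  ⇒  2A = -38, A = -19.
Then Σ (y_i + y_{i+1})·c_i = -570, so ȳ = -570 / (6·(-19)) = 5.

5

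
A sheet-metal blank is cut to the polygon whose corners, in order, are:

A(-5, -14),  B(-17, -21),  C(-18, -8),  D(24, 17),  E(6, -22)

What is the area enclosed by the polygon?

Σ = (-133) + (-242) + (-114) + (-630) + (-194) = -1313
Area = |Σ|/2 = 656.5.

656.5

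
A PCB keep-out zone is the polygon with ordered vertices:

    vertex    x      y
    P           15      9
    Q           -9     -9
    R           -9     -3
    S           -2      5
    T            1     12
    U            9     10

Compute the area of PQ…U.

Σ = (-54) + (-54) + (-51) + (-29) + (-98) + (-69) = -355
Area = |Σ|/2 = 177.5.

177.5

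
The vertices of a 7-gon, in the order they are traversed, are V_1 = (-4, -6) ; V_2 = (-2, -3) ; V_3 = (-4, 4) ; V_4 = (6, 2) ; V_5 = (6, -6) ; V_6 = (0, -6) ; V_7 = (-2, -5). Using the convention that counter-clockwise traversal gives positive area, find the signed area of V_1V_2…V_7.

-78

Apply the surveyor's formula: 2A = Σ (x_i·y_{i+1} − x_{i+1}·y_i), indices taken mod 7.
Σ = (0) + (-20) + (-32) + (-48) + (-36) + (-12) + (-8) = -156
Signed area = Σ/2 = -78 (negative ⇒ clockwise traversal).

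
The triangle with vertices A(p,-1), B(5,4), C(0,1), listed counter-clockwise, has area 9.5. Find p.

3

The doubled signed area Σ (x_i y_{i+1} − x_{i+1} y_i) is linear in p.
With p=0 it equals 10; the coefficient of p is 3 (from the two edges through A).
So 3·p + 10 = 2·9.5 = 19 ⇒ p = 3.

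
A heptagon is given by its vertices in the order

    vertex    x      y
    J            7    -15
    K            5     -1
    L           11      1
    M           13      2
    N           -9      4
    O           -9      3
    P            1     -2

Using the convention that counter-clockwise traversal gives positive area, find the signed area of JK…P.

93

Apply the shoelace (surveyor's) formula: 2A = Σ (x_i·y_{i+1} − x_{i+1}·y_i), indices taken mod 7.
Cross-terms: 68, 16, 9, 70, 9, 15, -1  ⇒  Σ = 186
Signed area = Σ/2 = 93 (positive ⇒ counter-clockwise traversal).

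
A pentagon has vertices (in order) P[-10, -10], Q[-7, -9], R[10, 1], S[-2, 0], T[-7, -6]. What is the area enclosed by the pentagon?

Σ = (20) + (83) + (2) + (12) + (10) = 127
Area = |Σ|/2 = 63.5.

63.5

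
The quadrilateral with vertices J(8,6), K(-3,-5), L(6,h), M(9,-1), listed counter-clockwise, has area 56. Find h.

-4

The doubled signed area Σ (x_i y_{i+1} − x_{i+1} y_i) is linear in h.
With h=0 it equals 64; the coefficient of h is -12 (from the two edges through L).
So -12·h + 64 = 2·56 = 112 ⇒ h = -4.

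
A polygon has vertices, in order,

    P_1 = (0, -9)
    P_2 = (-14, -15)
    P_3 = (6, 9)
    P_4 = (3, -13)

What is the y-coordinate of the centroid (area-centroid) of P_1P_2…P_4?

Apply the shoelace (surveyor's) formula. First the cross-terms c_i = x_i·y_{i+1} − x_{i+1}·y_i:
  -126, -36, -105, -27  ⇒  2A = -294, A = -147.
Then Σ (y_i + y_{i+1})·c_i = 4254, so ȳ = 4254 / (6·(-147)) = -709/147.

-709/147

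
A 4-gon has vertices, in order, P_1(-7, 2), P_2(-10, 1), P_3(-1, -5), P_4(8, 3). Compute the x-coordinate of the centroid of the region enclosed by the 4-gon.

Apply the surveyor's formula. First the cross-terms c_i = x_i·y_{i+1} − x_{i+1}·y_i:
  13, 51, 37, 37  ⇒  2A = 138, A = 69.
Then Σ (x_i + x_{i+1})·c_i = -486, so x̄ = -486 / (6·69) = -27/23.

-27/23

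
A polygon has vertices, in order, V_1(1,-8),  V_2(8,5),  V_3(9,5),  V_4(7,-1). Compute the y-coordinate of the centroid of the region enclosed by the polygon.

-62/105

Apply the surveyor's formula. First the cross-terms c_i = x_i·y_{i+1} − x_{i+1}·y_i:
  69, -5, -44, -55  ⇒  2A = -35, A = -17.5.
Then Σ (y_i + y_{i+1})·c_i = 62, so ȳ = 62 / (6·(-17.5)) = -62/105.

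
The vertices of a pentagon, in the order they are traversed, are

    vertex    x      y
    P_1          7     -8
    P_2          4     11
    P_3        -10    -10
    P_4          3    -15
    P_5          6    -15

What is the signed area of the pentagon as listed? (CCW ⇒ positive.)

230.5

P_1→P_2: (7)(11) − (4)(-8) = 109
P_2→P_3: (4)(-10) − (-10)(11) = 70
P_3→P_4: (-10)(-15) − (3)(-10) = 180
P_4→P_5: (3)(-15) − (6)(-15) = 45
P_5→P_1: (6)(-8) − (7)(-15) = 57
Σ = 461
Signed area = Σ/2 = 230.5 (positive ⇒ counter-clockwise traversal).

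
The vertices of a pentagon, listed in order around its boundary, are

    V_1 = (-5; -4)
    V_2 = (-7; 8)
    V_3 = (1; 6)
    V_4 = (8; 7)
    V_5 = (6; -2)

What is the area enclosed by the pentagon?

125.5

Apply the shoelace formula: 2A = Σ (x_i·y_{i+1} − x_{i+1}·y_i), indices taken mod 5.
Cross-terms: -68, -50, -41, -58, -34  ⇒  Σ = -251
Area = |Σ|/2 = 125.5.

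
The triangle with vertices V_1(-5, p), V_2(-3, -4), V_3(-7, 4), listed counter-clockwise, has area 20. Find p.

The doubled signed area Σ (x_i y_{i+1} − x_{i+1} y_i) is linear in p.
With p=0 it equals 0; the coefficient of p is -4 (from the two edges through V_1).
So -4·p + 0 = 2·20 = 40 ⇒ p = -10.

-10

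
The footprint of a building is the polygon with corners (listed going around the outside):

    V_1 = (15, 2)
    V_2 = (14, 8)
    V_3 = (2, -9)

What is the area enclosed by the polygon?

44.5

Apply the surveyor's formula: 2A = Σ (x_i·y_{i+1} − x_{i+1}·y_i), indices taken mod 3.
Σ = (92) + (-142) + (139) = 89
Area = |Σ|/2 = 44.5.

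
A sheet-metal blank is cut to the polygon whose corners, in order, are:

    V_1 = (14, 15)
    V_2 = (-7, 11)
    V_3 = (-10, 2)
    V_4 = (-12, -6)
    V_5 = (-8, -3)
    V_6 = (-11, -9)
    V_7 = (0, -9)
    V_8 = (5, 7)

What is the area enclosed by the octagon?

293.5

Apply Gauss's area formula: 2A = Σ (x_i·y_{i+1} − x_{i+1}·y_i), indices taken mod 8.
V_1→V_2: (14)(11) − (-7)(15) = 259
V_2→V_3: (-7)(2) − (-10)(11) = 96
V_3→V_4: (-10)(-6) − (-12)(2) = 84
V_4→V_5: (-12)(-3) − (-8)(-6) = -12
V_5→V_6: (-8)(-9) − (-11)(-3) = 39
V_6→V_7: (-11)(-9) − (0)(-9) = 99
V_7→V_8: (0)(7) − (5)(-9) = 45
V_8→V_1: (5)(15) − (14)(7) = -23
Σ = 587
Area = |Σ|/2 = 293.5.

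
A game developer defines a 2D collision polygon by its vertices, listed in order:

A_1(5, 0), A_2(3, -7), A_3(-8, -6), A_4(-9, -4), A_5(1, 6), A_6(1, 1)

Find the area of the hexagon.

Cross-terms: -35, -74, -22, -50, -5, -5  ⇒  Σ = -191
Area = |Σ|/2 = 95.5.

95.5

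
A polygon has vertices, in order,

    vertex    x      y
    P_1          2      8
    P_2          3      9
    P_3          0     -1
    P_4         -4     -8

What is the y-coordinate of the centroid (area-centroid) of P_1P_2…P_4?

30/29

Apply Gauss's area formula. First the cross-terms c_i = x_i·y_{i+1} − x_{i+1}·y_i:
  -6, -3, -4, -16  ⇒  2A = -29, A = -14.5.
Then Σ (y_i + y_{i+1})·c_i = -90, so ȳ = -90 / (6·(-14.5)) = 30/29.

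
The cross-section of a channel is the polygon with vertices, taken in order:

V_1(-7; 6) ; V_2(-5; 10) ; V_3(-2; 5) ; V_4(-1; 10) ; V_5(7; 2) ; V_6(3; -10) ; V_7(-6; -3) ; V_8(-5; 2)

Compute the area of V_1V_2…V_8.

V_1→V_2: (-7)(10) − (-5)(6) = -40
V_2→V_3: (-5)(5) − (-2)(10) = -5
V_3→V_4: (-2)(10) − (-1)(5) = -15
V_4→V_5: (-1)(2) − (7)(10) = -72
V_5→V_6: (7)(-10) − (3)(2) = -76
V_6→V_7: (3)(-3) − (-6)(-10) = -69
V_7→V_8: (-6)(2) − (-5)(-3) = -27
V_8→V_1: (-5)(6) − (-7)(2) = -16
Σ = -320
Area = |Σ|/2 = 160.

160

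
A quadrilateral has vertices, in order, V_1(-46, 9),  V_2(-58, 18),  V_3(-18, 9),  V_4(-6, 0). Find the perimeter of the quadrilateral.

112

|V_1V_2| = √((-12)² + (9)²) = √225 = 15
|V_2V_3| = √((40)² + (-9)²) = √1681 = 41
|V_3V_4| = √((12)² + (-9)²) = √225 = 15
|V_4V_1| = √((-40)² + (9)²) = √1681 = 41
Perimeter = 15 + 41 + 15 + 41 = 112.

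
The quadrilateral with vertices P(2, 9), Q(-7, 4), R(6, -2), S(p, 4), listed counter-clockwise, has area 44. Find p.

1

The doubled signed area Σ (x_i y_{i+1} − x_{i+1} y_i) is linear in p.
With p=0 it equals 77; the coefficient of p is 11 (from the two edges through S).
So 11·p + 77 = 2·44 = 88 ⇒ p = 1.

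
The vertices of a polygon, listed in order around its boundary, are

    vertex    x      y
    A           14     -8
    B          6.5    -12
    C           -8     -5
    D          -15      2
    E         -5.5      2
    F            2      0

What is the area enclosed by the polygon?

187.25

Apply the surveyor's formula: 2A = Σ (x_i·y_{i+1} − x_{i+1}·y_i), indices taken mod 6.
Σ = (-116) + (-128.5) + (-91) + (-19) + (-4) + (-16) = -374.5
Area = |Σ|/2 = 187.25.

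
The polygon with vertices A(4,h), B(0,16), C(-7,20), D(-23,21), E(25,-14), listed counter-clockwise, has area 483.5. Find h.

25

Write out the shoelace sum; only the two edges meeting at A involve h:
2·Area = [(25·h − 4·(-14)) + (4·16 − 0·h)] + 222
       = 25·h + 342 = 967
⇒ h = 25.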